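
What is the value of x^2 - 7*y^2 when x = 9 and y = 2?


x^2 - d*y^2
= 9^2 - 7*2^2
= 81 - 28
= 53

53


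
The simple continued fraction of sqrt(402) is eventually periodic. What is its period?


Run the CF algorithm for sqrt(402).
a_0 = floor(sqrt(402)) = 20; set m_0=0, q_0=1.
Recurrence: m' = q*a - m,  q' = (d - m'^2)/q,  a' = floor((a_0 + m')/q').
  step 1: m=20, q=2, a=20
  step 2: m=20, q=1, a=40
a_2 = 2*a_0 = 40, so the period closes here.
sqrt(402) = [20; 20, 40]
Period length = 2

2


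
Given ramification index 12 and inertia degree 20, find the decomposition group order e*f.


|D_P| = e * f
= 12 * 20
= 240

240


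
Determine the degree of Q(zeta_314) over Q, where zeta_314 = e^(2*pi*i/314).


The degree equals Euler's totient phi(314).
314 = 2 * 157
phi(314) = 156

156


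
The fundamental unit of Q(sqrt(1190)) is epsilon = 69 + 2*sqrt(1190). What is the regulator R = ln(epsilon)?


epsilon = 69 + 2*sqrt(1190)
= 137.9928
R = ln(137.9928)
= 4.9272

4.9272


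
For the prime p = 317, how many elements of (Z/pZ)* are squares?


For prime p, the number of non-zero quadratic residues is (p-1)/2.
= (317-1)/2
= 158

158


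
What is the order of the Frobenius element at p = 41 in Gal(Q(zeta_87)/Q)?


The Frobenius at p in Gal(Q(zeta_n)/Q) = (Z/nZ)* is the class of p, so its order is ord_87(41), the smallest k >= 1 with 41^k = 1 mod 87.
n = 87 = 3 * 29, phi(87) = 56; the order divides phi(n).
Divisors of 56: 1, 2, 4, 7, 8, 14, 28, 56
Repeated squaring mod 87: 41^1 = 41, 41^2 = 28, 41^4 = 1, 41^8 = 1, 41^16 = 1, 41^32 = 1
Test divisors in increasing order:
  k=1: 41^1 = 41 mod 87
  k=2: 41^2 = 28 mod 87
  k=4: 41^4 = 1 mod 87  <- first divisor giving 1
Order = 4

4


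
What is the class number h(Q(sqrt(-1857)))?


K = Q(sqrt(-1857)). d mod 4 = 3, so D = disc(K) = 4d = -7428
h(K) equals the number of primitive reduced positive-definite forms (a, b, c) = a*x^2 + b*x*y + c*y^2 with b^2 - 4ac = D,
where reduced means |b| <= a <= c, with b >= 0 whenever |b| = a or a = c, and primitive means gcd(a, b, c) = 1.
Reduced forces 3a^2 <= |D| = 7428, so 1 <= a <= 49; b must have the parity of D, and c = (b^2 - D)/(4a) must be an integer >= a.
Enumerate a = 1..49, b in [-a, a]:
  a=1: (1, 0, 1857)  [1]
  a=2: (2, 2, 929)  [1]
  a=3: (3, 0, 619)  [1]
  a=4..5: none
  a=6: (6, 6, 311)  [1]
  a=7..16: none
  a=17: (17, -16, 113), (17, 16, 113)  [2]
  a=18: none
  a=19: (19, -18, 102), (19, 18, 102)  [2]
  a=20..22: none
  a=23: (23, -22, 86), (23, 22, 86)  [2]
  a=24..28: none
  a=29: (29, -24, 69), (29, 24, 69)  [2]
  a=30..33: none
  a=34: (34, -18, 57), (34, 18, 57)  [2]
  a=35..36: none
  a=37: (37, -34, 58), (37, 34, 58)  [2]
  a=38: (38, -18, 51), (38, 18, 51)  [2]
  a=39..42: none
  a=43: (43, -22, 46), (43, 22, 46)  [2]
  a=44..49: none
Total reduced forms: 1 + 1 + 1 + 1 + 2 + 2 + 2 + 2 + 2 + 2 + 2 + 2 = 20
h = 20

20


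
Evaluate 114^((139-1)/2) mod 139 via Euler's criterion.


p = 139 is prime and the exponent is (p-1)/2 = 69, so by Euler's criterion 114^69 = (114/139) = +1 or -1 mod 139.
Compute by square-and-multiply:
  69 = 64 + 4 + 1 (binary 1000101)
  Repeated squaring mod 139: 114^1 = 114, 114^2 = 69, 114^4 = 35, 114^8 = 113, 114^16 = 120, 114^32 = 83, 114^64 = 78
  114^69 = 114^64 * 114^4 * 114^1 = 78 * 35 * 114 mod 139
    78 * 35 = 2730 = 89 mod 139
    89 * 114 = 10146 = 138 mod 139
  114^69 = 138 mod 139
Result 138 = p - 1 = -1 mod 139: 114 is a quadratic non-residue mod 139. As a residue in [0, p-1] the value is 138.
114^69 mod 139 = 138

138


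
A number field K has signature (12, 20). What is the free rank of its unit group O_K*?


By Dirichlet's unit theorem:
rank = r1 + r2 - 1
= 12 + 20 - 1
= 31

31


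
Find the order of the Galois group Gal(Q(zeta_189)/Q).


|Gal(Q(zeta_189)/Q)| = phi(189)
= 108

108


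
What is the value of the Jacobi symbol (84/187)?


Compute (84/187) via quadratic reciprocity:
  pull out 2: (2/187) = -1  (since 187 mod 8 = 3)
  pull out 2: (2/187) = -1  (since 187 mod 8 = 3)
  reciprocity: (21/187) -> +(187/21)
  reduce: (19/21)
  reciprocity: (19/21) -> +(21/19)
  reduce: (2/19)
  pull out 2: (2/19) = -1  (since 19 mod 8 = 3)
  (1/19) = 1
Product of signs = -1

-1


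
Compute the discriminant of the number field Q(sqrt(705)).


For K = Q(sqrt(d)) with d squarefree: disc(K) = d if d = 1 mod 4, and disc(K) = 4d if d = 2 or 3 mod 4.
Here d = 705, and d mod 4 = 1.
d = 1 mod 4 (O_K = Z[(1+sqrt(d))/2]), so disc(K) = d = 705

705


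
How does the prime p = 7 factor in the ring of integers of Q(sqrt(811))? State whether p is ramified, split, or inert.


K = Q(sqrt(811)). Since d mod 4 = 3, disc(K) = 3244.
Check p | disc: 3244 mod 7 = 3.
p does not divide disc. Compute Legendre symbol (d/p):
6^((7-1)/2) mod 7 = -1
(d/p) = -1, so p is inert: (p) stays prime with e=1, f=2, g=1.
Therefore p is inert.

inert


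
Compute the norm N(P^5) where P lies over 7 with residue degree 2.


N(P^a) = p^(a*f)
= 7^(5*2)
= 7^10
= 282475249

282475249


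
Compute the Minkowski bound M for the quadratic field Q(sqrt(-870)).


d = -870, d mod 4 = 2, so disc(K) = 4d = -3480; |disc(K)| = 3480
Imaginary quadratic field, so n = 2, s = r2 = 1, r1 = 0
M = (n!/n^n) * (4/pi)^s * sqrt(|disc(K)|) = (2!/2^2) * (4/pi)^1 * sqrt(3480)
= 0.5 * 1.273240 * 58.991525
= 37.5552

37.5552


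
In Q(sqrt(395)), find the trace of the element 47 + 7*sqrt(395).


Tr(a + b*sqrt(d)) = (a + b*sqrt(d)) + (a - b*sqrt(d)) = 2a
= 2 * (47)
= 94

94


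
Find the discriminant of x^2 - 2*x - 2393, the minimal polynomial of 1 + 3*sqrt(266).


The element 1 + 3*sqrt(266) has minimal polynomial:
x^2 - 2*x - 2393
Discriminant = (-2)^2 - 4*(-2393)
= 4 + 9572
= 9576

9576


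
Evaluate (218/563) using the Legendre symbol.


p = 563 is prime, so compute (218/563) with the reciprocity algorithm (Jacobi-symbol steps: pull out 2s via (2/n), flip via reciprocity, reduce):
  pull out 2: (2/563) = -1  (since 563 mod 8 = 3)
  reciprocity: (109/563) -> +(563/109)
  reduce: (18/109)
  pull out 2: (2/109) = -1  (since 109 mod 8 = 5)
  reciprocity: (9/109) -> +(109/9)
  reduce: (1/9)
  (1/9) = 1
Product of signs = 1
(218/563) = 1

1


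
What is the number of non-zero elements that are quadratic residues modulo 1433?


For prime p, the number of non-zero quadratic residues is (p-1)/2.
= (1433-1)/2
= 716

716


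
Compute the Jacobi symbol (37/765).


Compute (37/765) via quadratic reciprocity:
  reciprocity: (37/765) -> +(765/37)
  reduce: (25/37)
  reciprocity: (25/37) -> +(37/25)
  reduce: (12/25)
  pull out 2: (2/25) = +1  (since 25 mod 8 = 1)
  pull out 2: (2/25) = +1  (since 25 mod 8 = 1)
  reciprocity: (3/25) -> +(25/3)
  reduce: (1/3)
  (1/3) = 1
Product of signs = 1

1


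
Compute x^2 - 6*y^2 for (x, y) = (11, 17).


x^2 - d*y^2
= 11^2 - 6*17^2
= 121 - 1734
= -1613

-1613


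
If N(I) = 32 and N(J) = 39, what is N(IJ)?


N(IJ) = N(I) * N(J)
= 32 * 39
= 1248

1248


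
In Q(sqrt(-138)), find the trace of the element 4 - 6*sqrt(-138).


Tr(a + b*sqrt(d)) = (a + b*sqrt(d)) + (a - b*sqrt(d)) = 2a
= 2 * (4)
= 8

8


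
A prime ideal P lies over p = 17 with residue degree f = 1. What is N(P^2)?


N(P^a) = p^(a*f)
= 17^(2*1)
= 17^2
= 289

289


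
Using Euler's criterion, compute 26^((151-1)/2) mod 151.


p = 151 is prime and the exponent is (p-1)/2 = 75, so by Euler's criterion 26^75 = (26/151) = +1 or -1 mod 151.
Compute by square-and-multiply:
  75 = 64 + 8 + 2 + 1 (binary 1001011)
  Repeated squaring mod 151: 26^1 = 26, 26^2 = 72, 26^4 = 50, 26^8 = 84, 26^16 = 110, 26^32 = 20, 26^64 = 98
  26^75 = 26^64 * 26^8 * 26^2 * 26^1 = 98 * 84 * 72 * 26 mod 151
    98 * 84 = 8232 = 78 mod 151
    78 * 72 = 5616 = 29 mod 151
    29 * 26 = 754 = 150 mod 151
  26^75 = 150 mod 151
Result 150 = p - 1 = -1 mod 151: 26 is a quadratic non-residue mod 151. As a residue in [0, p-1] the value is 150.
26^75 mod 151 = 150

150


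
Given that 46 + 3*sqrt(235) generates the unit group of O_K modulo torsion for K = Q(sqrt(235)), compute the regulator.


epsilon = 46 + 3*sqrt(235)
= 91.9891
R = ln(91.9891)
= 4.5217

4.5217


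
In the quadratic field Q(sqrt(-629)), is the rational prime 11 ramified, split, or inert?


K = Q(sqrt(-629)). Since d mod 4 = 3, disc(K) = -2516.
Check p | disc: -2516 mod 11 = 3.
p does not divide disc. Compute Legendre symbol (d/p):
9^((11-1)/2) mod 11 = 1
(d/p) = 1, so p splits: (p) = P*P' with e=1, f=1, g=2.
Therefore p is split.

split


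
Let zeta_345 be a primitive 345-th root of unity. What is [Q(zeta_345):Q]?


The degree equals Euler's totient phi(345).
345 = 3 * 5 * 23
phi(345) = 176

176


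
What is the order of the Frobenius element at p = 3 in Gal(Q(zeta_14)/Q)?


The Frobenius at p in Gal(Q(zeta_n)/Q) = (Z/nZ)* is the class of p, so its order is ord_14(3), the smallest k >= 1 with 3^k = 1 mod 14.
n = 14 = 2 * 7, phi(14) = 6; the order divides phi(n).
Divisors of 6: 1, 2, 3, 6
Repeated squaring mod 14: 3^1 = 3, 3^2 = 9, 3^4 = 11
Test divisors in increasing order:
  k=1: 3^1 = 3 mod 14
  k=2: 3^2 = 9 mod 14
  k=3: 3^3 = 9 * 3 = 13 mod 14
  k=6: 3^6 = 11 * 9 = 1 mod 14  <- first divisor giving 1
Order = 6

6


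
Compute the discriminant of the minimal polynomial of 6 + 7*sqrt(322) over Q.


The element 6 + 7*sqrt(322) has minimal polynomial:
x^2 - 12*x - 15742
Discriminant = (-12)^2 - 4*(-15742)
= 144 + 62968
= 63112

63112


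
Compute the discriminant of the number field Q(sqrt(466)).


For K = Q(sqrt(d)) with d squarefree: disc(K) = d if d = 1 mod 4, and disc(K) = 4d if d = 2 or 3 mod 4.
Here d = 466, and d mod 4 = 2.
d = 2 mod 4, not 1 (O_K = Z[sqrt(d)]), so disc(K) = 4d = 4 * (466) = 1864

1864


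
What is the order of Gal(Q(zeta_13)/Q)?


|Gal(Q(zeta_13)/Q)| = phi(13)
= 12

12


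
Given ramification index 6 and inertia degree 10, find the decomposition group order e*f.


|D_P| = e * f
= 6 * 10
= 60

60


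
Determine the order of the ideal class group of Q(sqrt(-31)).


K = Q(sqrt(-31)). d mod 4 = 1, so D = disc(K) = d = -31
h(K) equals the number of primitive reduced positive-definite forms (a, b, c) = a*x^2 + b*x*y + c*y^2 with b^2 - 4ac = D,
where reduced means |b| <= a <= c, with b >= 0 whenever |b| = a or a = c, and primitive means gcd(a, b, c) = 1.
Reduced forces 3a^2 <= |D| = 31, so 1 <= a <= 3; b must have the parity of D, and c = (b^2 - D)/(4a) must be an integer >= a.
Enumerate a = 1..3, b in [-a, a]:
  a=1: (1, 1, 8)  [1]
  a=2: (2, -1, 4), (2, 1, 4)  [2]
  a=3: none
Total reduced forms: 1 + 2 = 3
h = 3

3


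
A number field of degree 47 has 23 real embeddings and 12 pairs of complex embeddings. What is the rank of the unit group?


By Dirichlet's unit theorem:
rank = r1 + r2 - 1
= 23 + 12 - 1
= 34

34


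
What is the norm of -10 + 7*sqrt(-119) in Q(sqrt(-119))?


N(a + b*sqrt(d)) = a^2 - d*b^2
= (-10)^2 - (-119)*(7)^2
= 100 + 5831
= 5931

5931


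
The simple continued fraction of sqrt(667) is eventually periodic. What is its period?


Run the CF algorithm for sqrt(667).
a_0 = floor(sqrt(667)) = 25; set m_0=0, q_0=1.
Recurrence: m' = q*a - m,  q' = (d - m'^2)/q,  a' = floor((a_0 + m')/q').
  step 1: m=25, q=42, a=1
  step 2: m=17, q=9, a=4
  step 3: m=19, q=34, a=1
  step 4: m=15, q=13, a=3
  step 5: m=24, q=7, a=7
  step 6: m=25, q=6, a=8
  step 7: m=23, q=23, a=2
  step 8: m=23, q=6, a=8
  step 9: m=25, q=7, a=7
  step 10: m=24, q=13, a=3
  step 11: m=15, q=34, a=1
  step 12: m=19, q=9, a=4
  step 13: m=17, q=42, a=1
  step 14: m=25, q=1, a=50
a_14 = 2*a_0 = 50, so the period closes here.
sqrt(667) = [25; 1, 4, 1, 3, 7, 8, 2, 8, 7, 3, 1, 4, 1, 50]
Period length = 14

14


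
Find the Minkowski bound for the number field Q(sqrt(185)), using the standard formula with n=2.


d = 185, d mod 4 = 1, so disc(K) = d = 185; |disc(K)| = 185
Real quadratic field, so n = 2, s = r2 = 0, r1 = 2
M = (n!/n^n) * (4/pi)^s * sqrt(|disc(K)|) = (2!/2^2) * (4/pi)^0 * sqrt(185)
= 0.5 * 1.000000 * 13.601471
= 6.8007

6.8007


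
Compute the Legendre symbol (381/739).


p = 739 is prime, so compute (381/739) with the reciprocity algorithm (Jacobi-symbol steps: pull out 2s via (2/n), flip via reciprocity, reduce):
  reciprocity: (381/739) -> +(739/381)
  reduce: (358/381)
  pull out 2: (2/381) = -1  (since 381 mod 8 = 5)
  reciprocity: (179/381) -> +(381/179)
  reduce: (23/179)
  reciprocity: (23/179) -> -(179/23)
  reduce: (18/23)
  pull out 2: (2/23) = +1  (since 23 mod 8 = 7)
  reciprocity: (9/23) -> +(23/9)
  reduce: (5/9)
  reciprocity: (5/9) -> +(9/5)
  reduce: (4/5)
  pull out 2: (2/5) = -1  (since 5 mod 8 = 5)
  pull out 2: (2/5) = -1  (since 5 mod 8 = 5)
  (1/5) = 1
Product of signs = 1
(381/739) = 1

1


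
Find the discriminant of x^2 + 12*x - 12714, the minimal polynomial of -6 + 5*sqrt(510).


The element -6 + 5*sqrt(510) has minimal polynomial:
x^2 + 12*x - 12714
Discriminant = (12)^2 - 4*(-12714)
= 144 + 50856
= 51000

51000


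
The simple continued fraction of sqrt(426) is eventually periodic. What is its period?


Run the CF algorithm for sqrt(426).
a_0 = floor(sqrt(426)) = 20; set m_0=0, q_0=1.
Recurrence: m' = q*a - m,  q' = (d - m'^2)/q,  a' = floor((a_0 + m')/q').
  step 1: m=20, q=26, a=1
  step 2: m=6, q=15, a=1
  step 3: m=9, q=23, a=1
  step 4: m=14, q=10, a=3
  step 5: m=16, q=17, a=2
  step 6: m=18, q=6, a=6
  step 7: m=18, q=17, a=2
  step 8: m=16, q=10, a=3
  step 9: m=14, q=23, a=1
  step 10: m=9, q=15, a=1
  step 11: m=6, q=26, a=1
  step 12: m=20, q=1, a=40
a_12 = 2*a_0 = 40, so the period closes here.
sqrt(426) = [20; 1, 1, 1, 3, 2, 6, 2, 3, 1, 1, 1, 40]
Period length = 12

12


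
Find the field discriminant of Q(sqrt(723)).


For K = Q(sqrt(d)) with d squarefree: disc(K) = d if d = 1 mod 4, and disc(K) = 4d if d = 2 or 3 mod 4.
Here d = 723, and d mod 4 = 3.
d = 3 mod 4, not 1 (O_K = Z[sqrt(d)]), so disc(K) = 4d = 4 * (723) = 2892

2892


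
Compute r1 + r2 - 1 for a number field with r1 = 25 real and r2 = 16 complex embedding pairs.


By Dirichlet's unit theorem:
rank = r1 + r2 - 1
= 25 + 16 - 1
= 40

40


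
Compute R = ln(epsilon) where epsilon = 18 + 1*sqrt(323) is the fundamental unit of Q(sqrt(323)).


epsilon = 18 + 1*sqrt(323)
= 35.9722
R = ln(35.9722)
= 3.5827

3.5827


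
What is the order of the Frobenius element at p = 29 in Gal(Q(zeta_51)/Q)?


The Frobenius at p in Gal(Q(zeta_n)/Q) = (Z/nZ)* is the class of p, so its order is ord_51(29), the smallest k >= 1 with 29^k = 1 mod 51.
n = 51 = 3 * 17, phi(51) = 32; the order divides phi(n).
Divisors of 32: 1, 2, 4, 8, 16, 32
Repeated squaring mod 51: 29^1 = 29, 29^2 = 25, 29^4 = 13, 29^8 = 16, 29^16 = 1, 29^32 = 1
Test divisors in increasing order:
  k=1: 29^1 = 29 mod 51
  k=2: 29^2 = 25 mod 51
  k=4: 29^4 = 13 mod 51
  k=8: 29^8 = 16 mod 51
  k=16: 29^16 = 1 mod 51  <- first divisor giving 1
Order = 16

16


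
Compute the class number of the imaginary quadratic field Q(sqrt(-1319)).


K = Q(sqrt(-1319)). d mod 4 = 1, so D = disc(K) = d = -1319
h(K) equals the number of primitive reduced positive-definite forms (a, b, c) = a*x^2 + b*x*y + c*y^2 with b^2 - 4ac = D,
where reduced means |b| <= a <= c, with b >= 0 whenever |b| = a or a = c, and primitive means gcd(a, b, c) = 1.
Reduced forces 3a^2 <= |D| = 1319, so 1 <= a <= 20; b must have the parity of D, and c = (b^2 - D)/(4a) must be an integer >= a.
Enumerate a = 1..20, b in [-a, a]:
  a=1: (1, 1, 330)  [1]
  a=2: (2, -1, 165), (2, 1, 165)  [2]
  a=3: (3, -1, 110), (3, 1, 110)  [2]
  a=4: (4, -3, 83), (4, 3, 83)  [2]
  a=5: (5, -1, 66), (5, 1, 66)  [2]
  a=6: (6, -5, 56), (6, -1, 55), (6, 1, 55), (6, 5, 56)  [4]
  a=7: (7, -5, 48), (7, 5, 48)  [2]
  a=8: (8, -5, 42), (8, 5, 42)  [2]
  a=9: (9, -7, 38), (9, 7, 38)  [2]
  a=10: (10, -9, 35), (10, -1, 33), (10, 1, 33), (10, 9, 35)  [4]
  a=11: (11, -1, 30), (11, 1, 30)  [2]
  a=12: (12, -11, 30), (12, -5, 28), (12, 5, 28), (12, 11, 30)  [4]
  a=13: none
  a=14: (14, -9, 25), (14, -5, 24), (14, 5, 24), (14, 9, 25)  [4]
  a=15: (15, -11, 24), (15, -1, 22), (15, 1, 22), (15, 11, 24)  [4]
  a=16: (16, -5, 21), (16, 5, 21)  [2]
  a=17: none
  a=18: (18, -11, 20), (18, -7, 19), (18, 7, 19), (18, 11, 20)  [4]
  a=19: none
  a=20: (20, -19, 21), (20, 19, 21)  [2]
Total reduced forms: 1 + 2 + 2 + 2 + 2 + 4 + 2 + 2 + 2 + 4 + 2 + 4 + 4 + 4 + 2 + 4 + 2 = 45
h = 45

45


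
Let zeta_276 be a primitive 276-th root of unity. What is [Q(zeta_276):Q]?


The degree equals Euler's totient phi(276).
276 = 2^2 * 3 * 23
phi(276) = 88

88


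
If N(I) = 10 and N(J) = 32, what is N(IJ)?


N(IJ) = N(I) * N(J)
= 10 * 32
= 320

320


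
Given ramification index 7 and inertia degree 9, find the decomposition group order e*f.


|D_P| = e * f
= 7 * 9
= 63

63


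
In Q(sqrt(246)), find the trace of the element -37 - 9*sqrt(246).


Tr(a + b*sqrt(d)) = (a + b*sqrt(d)) + (a - b*sqrt(d)) = 2a
= 2 * (-37)
= -74

-74


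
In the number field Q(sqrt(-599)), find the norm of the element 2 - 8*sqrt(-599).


N(a + b*sqrt(d)) = a^2 - d*b^2
= (2)^2 - (-599)*(-8)^2
= 4 + 38336
= 38340

38340


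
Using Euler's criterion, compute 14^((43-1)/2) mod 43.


p = 43 is prime and the exponent is (p-1)/2 = 21, so by Euler's criterion 14^21 = (14/43) = +1 or -1 mod 43.
Compute by square-and-multiply:
  21 = 16 + 4 + 1 (binary 10101)
  Repeated squaring mod 43: 14^1 = 14, 14^2 = 24, 14^4 = 17, 14^8 = 31, 14^16 = 15
  14^21 = 14^16 * 14^4 * 14^1 = 15 * 17 * 14 mod 43
    15 * 17 = 255 = 40 mod 43
    40 * 14 = 560 = 1 mod 43
  14^21 = 1 mod 43
Result 1: 14 is a quadratic residue mod 43.
14^21 mod 43 = 1

1


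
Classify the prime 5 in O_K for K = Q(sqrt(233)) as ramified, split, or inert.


K = Q(sqrt(233)). Since d mod 4 = 1, disc(K) = 233.
Check p | disc: 233 mod 5 = 3.
p does not divide disc. Compute Legendre symbol (d/p):
3^((5-1)/2) mod 5 = -1
(d/p) = -1, so p is inert: (p) stays prime with e=1, f=2, g=1.
Therefore p is inert.

inert


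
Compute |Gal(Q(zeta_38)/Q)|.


|Gal(Q(zeta_38)/Q)| = phi(38)
= 18

18


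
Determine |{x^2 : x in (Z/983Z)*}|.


For prime p, the number of non-zero quadratic residues is (p-1)/2.
= (983-1)/2
= 491

491


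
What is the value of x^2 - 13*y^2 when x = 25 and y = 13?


x^2 - d*y^2
= 25^2 - 13*13^2
= 625 - 2197
= -1572

-1572


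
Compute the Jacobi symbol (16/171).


Compute (16/171) via quadratic reciprocity:
  pull out 2: (2/171) = -1  (since 171 mod 8 = 3)
  pull out 2: (2/171) = -1  (since 171 mod 8 = 3)
  pull out 2: (2/171) = -1  (since 171 mod 8 = 3)
  pull out 2: (2/171) = -1  (since 171 mod 8 = 3)
  (1/171) = 1
Product of signs = 1

1


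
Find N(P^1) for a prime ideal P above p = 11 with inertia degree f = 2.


N(P^a) = p^(a*f)
= 11^(1*2)
= 11^2
= 121

121


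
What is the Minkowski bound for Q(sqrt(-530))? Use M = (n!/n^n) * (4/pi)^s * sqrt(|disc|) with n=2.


d = -530, d mod 4 = 2, so disc(K) = 4d = -2120; |disc(K)| = 2120
Imaginary quadratic field, so n = 2, s = r2 = 1, r1 = 0
M = (n!/n^n) * (4/pi)^s * sqrt(|disc(K)|) = (2!/2^2) * (4/pi)^1 * sqrt(2120)
= 0.5 * 1.273240 * 46.043458
= 29.3122

29.3122


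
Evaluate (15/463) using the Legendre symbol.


p = 463 is prime, so compute (15/463) with the reciprocity algorithm (Jacobi-symbol steps: pull out 2s via (2/n), flip via reciprocity, reduce):
  reciprocity: (15/463) -> -(463/15)
  reduce: (13/15)
  reciprocity: (13/15) -> +(15/13)
  reduce: (2/13)
  pull out 2: (2/13) = -1  (since 13 mod 8 = 5)
  (1/13) = 1
Product of signs = 1
(15/463) = 1

1


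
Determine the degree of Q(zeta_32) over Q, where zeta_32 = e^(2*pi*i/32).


The degree equals Euler's totient phi(32).
32 = 2^5
phi(32) = 16

16


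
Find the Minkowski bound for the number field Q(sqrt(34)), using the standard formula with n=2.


d = 34, d mod 4 = 2, so disc(K) = 4d = 136; |disc(K)| = 136
Real quadratic field, so n = 2, s = r2 = 0, r1 = 2
M = (n!/n^n) * (4/pi)^s * sqrt(|disc(K)|) = (2!/2^2) * (4/pi)^0 * sqrt(136)
= 0.5 * 1.000000 * 11.661904
= 5.8310

5.8310


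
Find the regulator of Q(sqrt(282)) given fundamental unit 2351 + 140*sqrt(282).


epsilon = 2351 + 140*sqrt(282)
= 4701.9998
R = ln(4701.9998)
= 8.4557

8.4557


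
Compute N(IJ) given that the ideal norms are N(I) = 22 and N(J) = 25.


N(IJ) = N(I) * N(J)
= 22 * 25
= 550

550


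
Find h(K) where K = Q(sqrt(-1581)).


K = Q(sqrt(-1581)). d mod 4 = 3, so D = disc(K) = 4d = -6324
h(K) equals the number of primitive reduced positive-definite forms (a, b, c) = a*x^2 + b*x*y + c*y^2 with b^2 - 4ac = D,
where reduced means |b| <= a <= c, with b >= 0 whenever |b| = a or a = c, and primitive means gcd(a, b, c) = 1.
Reduced forces 3a^2 <= |D| = 6324, so 1 <= a <= 45; b must have the parity of D, and c = (b^2 - D)/(4a) must be an integer >= a.
Enumerate a = 1..45, b in [-a, a]:
  a=1: (1, 0, 1581)  [1]
  a=2: (2, 2, 791)  [1]
  a=3: (3, 0, 527)  [1]
  a=4: none
  a=5: (5, -4, 317), (5, 4, 317)  [2]
  a=6: (6, 6, 265)  [1]
  a=7: (7, -2, 226), (7, 2, 226)  [2]
  a=8..9: none
  a=10: (10, -6, 159), (10, 6, 159)  [2]
  a=11: (11, -10, 146), (11, 10, 146)  [2]
  a=12..13: none
  a=14: (14, -2, 113), (14, 2, 113)  [2]
  a=15: (15, -6, 106), (15, 6, 106)  [2]
  a=16: none
  a=17: (17, 0, 93)  [1]
  a=18..20: none
  a=21: (21, -12, 77), (21, 12, 77)  [2]
  a=22: (22, -10, 73), (22, 10, 73)  [2]
  a=23: (23, -22, 74), (23, 22, 74)  [2]
  a=24: none
  a=25: (25, -24, 69), (25, 24, 69)  [2]
  a=26..29: none
  a=30: (30, -6, 53), (30, 6, 53)  [2]
  a=31: (31, 0, 51)  [1]
  a=32: none
  a=33: (33, -12, 49), (33, 12, 49)  [2]
  a=34: (34, 34, 55)  [1]
  a=35: (35, -26, 50), (35, -16, 47), (35, 16, 47), (35, 26, 50)  [4]
  a=36: none
  a=37: (37, -22, 46), (37, 22, 46)  [2]
  a=38..40: none
  a=41: (41, 20, 41)  [1]
  a=42: (42, -30, 43), (42, 30, 43)  [2]
  a=43..45: none
Total reduced forms: 1 + 1 + 1 + 2 + 1 + 2 + 2 + 2 + 2 + 2 + 1 + 2 + 2 + 2 + 2 + 2 + 1 + 2 + 1 + 4 + 2 + 1 + 2 = 40
h = 40

40


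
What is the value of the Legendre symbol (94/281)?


p = 281 is prime, so compute (94/281) with the reciprocity algorithm (Jacobi-symbol steps: pull out 2s via (2/n), flip via reciprocity, reduce):
  pull out 2: (2/281) = +1  (since 281 mod 8 = 1)
  reciprocity: (47/281) -> +(281/47)
  reduce: (46/47)
  pull out 2: (2/47) = +1  (since 47 mod 8 = 7)
  reciprocity: (23/47) -> -(47/23)
  reduce: (1/23)
  (1/23) = 1
Product of signs = -1
(94/281) = -1

-1


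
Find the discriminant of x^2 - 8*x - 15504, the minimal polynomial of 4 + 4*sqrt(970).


The element 4 + 4*sqrt(970) has minimal polynomial:
x^2 - 8*x - 15504
Discriminant = (-8)^2 - 4*(-15504)
= 64 + 62016
= 62080

62080


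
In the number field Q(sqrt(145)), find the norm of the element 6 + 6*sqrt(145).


N(a + b*sqrt(d)) = a^2 - d*b^2
= (6)^2 - (145)*(6)^2
= 36 - 5220
= -5184

-5184


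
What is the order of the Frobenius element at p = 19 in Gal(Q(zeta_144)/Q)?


The Frobenius at p in Gal(Q(zeta_n)/Q) = (Z/nZ)* is the class of p, so its order is ord_144(19), the smallest k >= 1 with 19^k = 1 mod 144.
n = 144 = 2^4 * 3^2, phi(144) = 48; the order divides phi(n).
Divisors of 48: 1, 2, 3, 4, 6, 8, 12, 16, 24, 48
Repeated squaring mod 144: 19^1 = 19, 19^2 = 73, 19^4 = 1, 19^8 = 1, 19^16 = 1, 19^32 = 1
Test divisors in increasing order:
  k=1: 19^1 = 19 mod 144
  k=2: 19^2 = 73 mod 144
  k=3: 19^3 = 73 * 19 = 91 mod 144
  k=4: 19^4 = 1 mod 144  <- first divisor giving 1
Order = 4

4


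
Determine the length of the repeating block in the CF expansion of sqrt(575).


Run the CF algorithm for sqrt(575).
a_0 = floor(sqrt(575)) = 23; set m_0=0, q_0=1.
Recurrence: m' = q*a - m,  q' = (d - m'^2)/q,  a' = floor((a_0 + m')/q').
  step 1: m=23, q=46, a=1
  step 2: m=23, q=1, a=46
a_2 = 2*a_0 = 46, so the period closes here.
sqrt(575) = [23; 1, 46]
Period length = 2

2


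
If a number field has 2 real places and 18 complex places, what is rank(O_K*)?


By Dirichlet's unit theorem:
rank = r1 + r2 - 1
= 2 + 18 - 1
= 19

19


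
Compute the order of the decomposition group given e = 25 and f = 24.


|D_P| = e * f
= 25 * 24
= 600

600


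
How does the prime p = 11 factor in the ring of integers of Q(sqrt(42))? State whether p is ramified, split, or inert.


K = Q(sqrt(42)). Since d mod 4 = 2, disc(K) = 168.
Check p | disc: 168 mod 11 = 3.
p does not divide disc. Compute Legendre symbol (d/p):
9^((11-1)/2) mod 11 = 1
(d/p) = 1, so p splits: (p) = P*P' with e=1, f=1, g=2.
Therefore p is split.

split


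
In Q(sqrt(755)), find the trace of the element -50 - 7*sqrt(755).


Tr(a + b*sqrt(d)) = (a + b*sqrt(d)) + (a - b*sqrt(d)) = 2a
= 2 * (-50)
= -100

-100


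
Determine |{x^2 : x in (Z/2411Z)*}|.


For prime p, the number of non-zero quadratic residues is (p-1)/2.
= (2411-1)/2
= 1205

1205


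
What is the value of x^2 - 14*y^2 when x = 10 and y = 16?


x^2 - d*y^2
= 10^2 - 14*16^2
= 100 - 3584
= -3484

-3484


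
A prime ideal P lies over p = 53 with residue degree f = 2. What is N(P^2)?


N(P^a) = p^(a*f)
= 53^(2*2)
= 53^4
= 7890481

7890481


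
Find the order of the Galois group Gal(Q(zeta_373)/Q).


|Gal(Q(zeta_373)/Q)| = phi(373)
= 372

372


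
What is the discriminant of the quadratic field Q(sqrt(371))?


For K = Q(sqrt(d)) with d squarefree: disc(K) = d if d = 1 mod 4, and disc(K) = 4d if d = 2 or 3 mod 4.
Here d = 371, and d mod 4 = 3.
d = 3 mod 4, not 1 (O_K = Z[sqrt(d)]), so disc(K) = 4d = 4 * (371) = 1484

1484


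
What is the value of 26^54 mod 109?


p = 109 is prime and the exponent is (p-1)/2 = 54, so by Euler's criterion 26^54 = (26/109) = +1 or -1 mod 109.
Compute by square-and-multiply:
  54 = 32 + 16 + 4 + 2 (binary 110110)
  Repeated squaring mod 109: 26^1 = 26, 26^2 = 22, 26^4 = 48, 26^8 = 15, 26^16 = 7, 26^32 = 49
  26^54 = 26^32 * 26^16 * 26^4 * 26^2 = 49 * 7 * 48 * 22 mod 109
    49 * 7 = 343 = 16 mod 109
    16 * 48 = 768 = 5 mod 109
    5 * 22 = 110 = 1 mod 109
  26^54 = 1 mod 109
Result 1: 26 is a quadratic residue mod 109.
26^54 mod 109 = 1

1


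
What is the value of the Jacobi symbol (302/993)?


Compute (302/993) via quadratic reciprocity:
  pull out 2: (2/993) = +1  (since 993 mod 8 = 1)
  reciprocity: (151/993) -> +(993/151)
  reduce: (87/151)
  reciprocity: (87/151) -> -(151/87)
  reduce: (64/87)
  pull out 2: (2/87) = +1  (since 87 mod 8 = 7)
  pull out 2: (2/87) = +1  (since 87 mod 8 = 7)
  pull out 2: (2/87) = +1  (since 87 mod 8 = 7)
  pull out 2: (2/87) = +1  (since 87 mod 8 = 7)
  pull out 2: (2/87) = +1  (since 87 mod 8 = 7)
  pull out 2: (2/87) = +1  (since 87 mod 8 = 7)
  (1/87) = 1
Product of signs = -1

-1


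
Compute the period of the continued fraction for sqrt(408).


Run the CF algorithm for sqrt(408).
a_0 = floor(sqrt(408)) = 20; set m_0=0, q_0=1.
Recurrence: m' = q*a - m,  q' = (d - m'^2)/q,  a' = floor((a_0 + m')/q').
  step 1: m=20, q=8, a=5
  step 2: m=20, q=1, a=40
a_2 = 2*a_0 = 40, so the period closes here.
sqrt(408) = [20; 5, 40]
Period length = 2

2


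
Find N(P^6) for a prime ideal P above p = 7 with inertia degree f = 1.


N(P^a) = p^(a*f)
= 7^(6*1)
= 7^6
= 117649

117649


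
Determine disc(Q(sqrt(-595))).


For K = Q(sqrt(d)) with d squarefree: disc(K) = d if d = 1 mod 4, and disc(K) = 4d if d = 2 or 3 mod 4.
Here d = -595, and d mod 4 = 1.
d = 1 mod 4 (O_K = Z[(1+sqrt(d))/2]), so disc(K) = d = -595

-595


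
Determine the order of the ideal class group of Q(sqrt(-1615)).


K = Q(sqrt(-1615)). d mod 4 = 1, so D = disc(K) = d = -1615
h(K) equals the number of primitive reduced positive-definite forms (a, b, c) = a*x^2 + b*x*y + c*y^2 with b^2 - 4ac = D,
where reduced means |b| <= a <= c, with b >= 0 whenever |b| = a or a = c, and primitive means gcd(a, b, c) = 1.
Reduced forces 3a^2 <= |D| = 1615, so 1 <= a <= 23; b must have the parity of D, and c = (b^2 - D)/(4a) must be an integer >= a.
Enumerate a = 1..23, b in [-a, a]:
  a=1: (1, 1, 404)  [1]
  a=2: (2, -1, 202), (2, 1, 202)  [2]
  a=3: none
  a=4: (4, -1, 101), (4, 1, 101)  [2]
  a=5: (5, 5, 82)  [1]
  a=6: none
  a=7: (7, -3, 58), (7, 3, 58)  [2]
  a=8: (8, -7, 52), (8, 7, 52)  [2]
  a=9: none
  a=10: (10, -5, 41), (10, 5, 41)  [2]
  a=11..12: none
  a=13: (13, -7, 32), (13, 7, 32)  [2]
  a=14: (14, -11, 31), (14, -3, 29), (14, 3, 29), (14, 11, 31)  [4]
  a=15: none
  a=16: (16, -7, 26), (16, 7, 26)  [2]
  a=17: (17, 17, 28)  [1]
  a=18: none
  a=19: (19, 19, 26)  [1]
  a=20: (20, -15, 23), (20, 15, 23)  [2]
  a=21..23: none
Total reduced forms: 1 + 2 + 2 + 1 + 2 + 2 + 2 + 2 + 4 + 2 + 1 + 1 + 2 = 24
h = 24

24


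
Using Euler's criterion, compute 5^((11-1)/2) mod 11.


p = 11 is prime and the exponent is (p-1)/2 = 5, so by Euler's criterion 5^5 = (5/11) = +1 or -1 mod 11.
Compute by square-and-multiply:
  5 = 4 + 1 (binary 101)
  Repeated squaring mod 11: 5^1 = 5, 5^2 = 3, 5^4 = 9
  5^5 = 5^4 * 5^1 = 9 * 5 mod 11
    9 * 5 = 45 = 1 mod 11
  5^5 = 1 mod 11
Result 1: 5 is a quadratic residue mod 11.
5^5 mod 11 = 1

1


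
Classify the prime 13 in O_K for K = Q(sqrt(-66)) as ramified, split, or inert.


K = Q(sqrt(-66)). Since d mod 4 = 2, disc(K) = -264.
Check p | disc: -264 mod 13 = 9.
p does not divide disc. Compute Legendre symbol (d/p):
12^((13-1)/2) mod 13 = 1
(d/p) = 1, so p splits: (p) = P*P' with e=1, f=1, g=2.
Therefore p is split.

split


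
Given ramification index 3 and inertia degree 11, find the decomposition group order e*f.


|D_P| = e * f
= 3 * 11
= 33

33


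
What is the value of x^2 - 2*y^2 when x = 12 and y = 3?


x^2 - d*y^2
= 12^2 - 2*3^2
= 144 - 18
= 126

126


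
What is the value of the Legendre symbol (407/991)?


p = 991 is prime, so compute (407/991) with the reciprocity algorithm (Jacobi-symbol steps: pull out 2s via (2/n), flip via reciprocity, reduce):
  reciprocity: (407/991) -> -(991/407)
  reduce: (177/407)
  reciprocity: (177/407) -> +(407/177)
  reduce: (53/177)
  reciprocity: (53/177) -> +(177/53)
  reduce: (18/53)
  pull out 2: (2/53) = -1  (since 53 mod 8 = 5)
  reciprocity: (9/53) -> +(53/9)
  reduce: (8/9)
  pull out 2: (2/9) = +1  (since 9 mod 8 = 1)
  pull out 2: (2/9) = +1  (since 9 mod 8 = 1)
  pull out 2: (2/9) = +1  (since 9 mod 8 = 1)
  (1/9) = 1
Product of signs = 1
(407/991) = 1

1


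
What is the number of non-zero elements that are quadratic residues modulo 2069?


For prime p, the number of non-zero quadratic residues is (p-1)/2.
= (2069-1)/2
= 1034

1034


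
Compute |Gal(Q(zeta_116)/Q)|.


|Gal(Q(zeta_116)/Q)| = phi(116)
= 56

56


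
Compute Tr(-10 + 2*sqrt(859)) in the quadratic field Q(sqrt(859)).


Tr(a + b*sqrt(d)) = (a + b*sqrt(d)) + (a - b*sqrt(d)) = 2a
= 2 * (-10)
= -20

-20


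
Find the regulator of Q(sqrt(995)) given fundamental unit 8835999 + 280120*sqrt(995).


epsilon = 8835999 + 280120*sqrt(995)
= 1.7672e+07
R = ln(1.7672e+07)
= 16.6875

16.6875


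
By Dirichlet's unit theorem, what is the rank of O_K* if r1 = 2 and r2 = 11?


By Dirichlet's unit theorem:
rank = r1 + r2 - 1
= 2 + 11 - 1
= 12

12


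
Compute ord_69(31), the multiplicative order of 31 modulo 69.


We want ord_69(31), the smallest k >= 1 with 31^k = 1 mod 69.
n = 69 = 3 * 23, phi(69) = 44; the order divides phi(n).
Divisors of 44: 1, 2, 4, 11, 22, 44
Repeated squaring mod 69: 31^1 = 31, 31^2 = 64, 31^4 = 25, 31^8 = 4, 31^16 = 16, 31^32 = 49
Test divisors in increasing order:
  k=1: 31^1 = 31 mod 69
  k=2: 31^2 = 64 mod 69
  k=4: 31^4 = 25 mod 69
  k=11: 31^11 = 4 * 64 * 31 = 1 mod 69  <- first divisor giving 1
Order = 11

11


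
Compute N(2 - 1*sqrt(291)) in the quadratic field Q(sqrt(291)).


N(a + b*sqrt(d)) = a^2 - d*b^2
= (2)^2 - (291)*(-1)^2
= 4 - 291
= -287

-287


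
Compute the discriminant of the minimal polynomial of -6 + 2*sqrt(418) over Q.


The element -6 + 2*sqrt(418) has minimal polynomial:
x^2 + 12*x - 1636
Discriminant = (12)^2 - 4*(-1636)
= 144 + 6544
= 6688

6688


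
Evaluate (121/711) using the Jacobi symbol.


Compute (121/711) via quadratic reciprocity:
  reciprocity: (121/711) -> +(711/121)
  reduce: (106/121)
  pull out 2: (2/121) = +1  (since 121 mod 8 = 1)
  reciprocity: (53/121) -> +(121/53)
  reduce: (15/53)
  reciprocity: (15/53) -> +(53/15)
  reduce: (8/15)
  pull out 2: (2/15) = +1  (since 15 mod 8 = 7)
  pull out 2: (2/15) = +1  (since 15 mod 8 = 7)
  pull out 2: (2/15) = +1  (since 15 mod 8 = 7)
  (1/15) = 1
Product of signs = 1

1


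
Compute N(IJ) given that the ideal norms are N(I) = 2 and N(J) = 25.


N(IJ) = N(I) * N(J)
= 2 * 25
= 50

50


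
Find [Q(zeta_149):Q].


The degree equals Euler's totient phi(149).
149 = 149
phi(149) = 148

148


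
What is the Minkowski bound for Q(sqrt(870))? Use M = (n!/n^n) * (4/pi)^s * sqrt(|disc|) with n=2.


d = 870, d mod 4 = 2, so disc(K) = 4d = 3480; |disc(K)| = 3480
Real quadratic field, so n = 2, s = r2 = 0, r1 = 2
M = (n!/n^n) * (4/pi)^s * sqrt(|disc(K)|) = (2!/2^2) * (4/pi)^0 * sqrt(3480)
= 0.5 * 1.000000 * 58.991525
= 29.4958

29.4958


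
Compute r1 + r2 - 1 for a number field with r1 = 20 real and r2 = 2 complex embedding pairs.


By Dirichlet's unit theorem:
rank = r1 + r2 - 1
= 20 + 2 - 1
= 21

21


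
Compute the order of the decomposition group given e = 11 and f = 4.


|D_P| = e * f
= 11 * 4
= 44

44


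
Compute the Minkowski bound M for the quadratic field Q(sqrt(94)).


d = 94, d mod 4 = 2, so disc(K) = 4d = 376; |disc(K)| = 376
Real quadratic field, so n = 2, s = r2 = 0, r1 = 2
M = (n!/n^n) * (4/pi)^s * sqrt(|disc(K)|) = (2!/2^2) * (4/pi)^0 * sqrt(376)
= 0.5 * 1.000000 * 19.390719
= 9.6954

9.6954


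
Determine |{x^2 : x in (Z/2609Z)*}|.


For prime p, the number of non-zero quadratic residues is (p-1)/2.
= (2609-1)/2
= 1304

1304


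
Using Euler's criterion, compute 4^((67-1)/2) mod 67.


p = 67 is prime and the exponent is (p-1)/2 = 33, so by Euler's criterion 4^33 = (4/67) = +1 or -1 mod 67.
Compute by square-and-multiply:
  33 = 32 + 1 (binary 100001)
  Repeated squaring mod 67: 4^1 = 4, 4^2 = 16, 4^4 = 55, 4^8 = 10, 4^16 = 33, 4^32 = 17
  4^33 = 4^32 * 4^1 = 17 * 4 mod 67
    17 * 4 = 68 = 1 mod 67
  4^33 = 1 mod 67
Result 1: 4 is a quadratic residue mod 67.
4^33 mod 67 = 1

1


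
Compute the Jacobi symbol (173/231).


Compute (173/231) via quadratic reciprocity:
  reciprocity: (173/231) -> +(231/173)
  reduce: (58/173)
  pull out 2: (2/173) = -1  (since 173 mod 8 = 5)
  reciprocity: (29/173) -> +(173/29)
  reduce: (28/29)
  pull out 2: (2/29) = -1  (since 29 mod 8 = 5)
  pull out 2: (2/29) = -1  (since 29 mod 8 = 5)
  reciprocity: (7/29) -> +(29/7)
  reduce: (1/7)
  (1/7) = 1
Product of signs = -1

-1


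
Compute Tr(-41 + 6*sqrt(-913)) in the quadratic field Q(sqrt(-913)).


Tr(a + b*sqrt(d)) = (a + b*sqrt(d)) + (a - b*sqrt(d)) = 2a
= 2 * (-41)
= -82

-82


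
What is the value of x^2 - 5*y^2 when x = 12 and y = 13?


x^2 - d*y^2
= 12^2 - 5*13^2
= 144 - 845
= -701

-701


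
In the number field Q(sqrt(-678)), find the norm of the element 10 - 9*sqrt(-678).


N(a + b*sqrt(d)) = a^2 - d*b^2
= (10)^2 - (-678)*(-9)^2
= 100 + 54918
= 55018

55018


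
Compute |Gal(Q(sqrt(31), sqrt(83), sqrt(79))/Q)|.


The 3 square roots of distinct primes are multiplicatively independent over Q,
so [K:Q] = 2^3 and Gal(K/Q) is isomorphic to (Z/2Z)^3.
|Gal| = 2^3 = 8

8


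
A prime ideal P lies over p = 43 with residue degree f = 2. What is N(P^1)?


N(P^a) = p^(a*f)
= 43^(1*2)
= 43^2
= 1849

1849


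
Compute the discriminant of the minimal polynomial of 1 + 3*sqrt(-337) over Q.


The element 1 + 3*sqrt(-337) has minimal polynomial:
x^2 - 2*x + 3034
Discriminant = (-2)^2 - 4*(3034)
= 4 - 12136
= -12132

-12132


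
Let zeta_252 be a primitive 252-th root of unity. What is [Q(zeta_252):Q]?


The degree equals Euler's totient phi(252).
252 = 2^2 * 3^2 * 7
phi(252) = 72

72


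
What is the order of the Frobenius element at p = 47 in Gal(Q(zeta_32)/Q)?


The Frobenius at p in Gal(Q(zeta_n)/Q) = (Z/nZ)* is the class of p, so its order is ord_32(47), the smallest k >= 1 with 47^k = 1 mod 32.
n = 32 = 2^5, phi(32) = 16; the order divides phi(n).
Divisors of 16: 1, 2, 4, 8, 16
Repeated squaring mod 32: 47^1 = 15, 47^2 = 1, 47^4 = 1, 47^8 = 1, 47^16 = 1
Test divisors in increasing order:
  k=1: 47^1 = 15 mod 32
  k=2: 47^2 = 1 mod 32  <- first divisor giving 1
Order = 2

2


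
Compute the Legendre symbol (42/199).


p = 199 is prime, so compute (42/199) with the reciprocity algorithm (Jacobi-symbol steps: pull out 2s via (2/n), flip via reciprocity, reduce):
  pull out 2: (2/199) = +1  (since 199 mod 8 = 7)
  reciprocity: (21/199) -> +(199/21)
  reduce: (10/21)
  pull out 2: (2/21) = -1  (since 21 mod 8 = 5)
  reciprocity: (5/21) -> +(21/5)
  reduce: (1/5)
  (1/5) = 1
Product of signs = -1
(42/199) = -1

-1


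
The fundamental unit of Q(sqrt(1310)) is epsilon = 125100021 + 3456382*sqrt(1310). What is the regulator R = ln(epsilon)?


epsilon = 125100021 + 3456382*sqrt(1310)
= 2.5020e+08
R = ln(2.5020e+08)
= 19.3378

19.3378


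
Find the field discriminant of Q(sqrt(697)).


For K = Q(sqrt(d)) with d squarefree: disc(K) = d if d = 1 mod 4, and disc(K) = 4d if d = 2 or 3 mod 4.
Here d = 697, and d mod 4 = 1.
d = 1 mod 4 (O_K = Z[(1+sqrt(d))/2]), so disc(K) = d = 697

697


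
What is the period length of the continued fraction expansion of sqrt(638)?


Run the CF algorithm for sqrt(638).
a_0 = floor(sqrt(638)) = 25; set m_0=0, q_0=1.
Recurrence: m' = q*a - m,  q' = (d - m'^2)/q,  a' = floor((a_0 + m')/q').
  step 1: m=25, q=13, a=3
  step 2: m=14, q=34, a=1
  step 3: m=20, q=7, a=6
  step 4: m=22, q=22, a=2
  step 5: m=22, q=7, a=6
  step 6: m=20, q=34, a=1
  step 7: m=14, q=13, a=3
  step 8: m=25, q=1, a=50
a_8 = 2*a_0 = 50, so the period closes here.
sqrt(638) = [25; 3, 1, 6, 2, 6, 1, 3, 50]
Period length = 8

8


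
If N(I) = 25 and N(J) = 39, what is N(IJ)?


N(IJ) = N(I) * N(J)
= 25 * 39
= 975

975


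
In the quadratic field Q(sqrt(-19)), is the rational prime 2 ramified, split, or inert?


K = Q(sqrt(-19)). Since d mod 4 = 1, disc(K) = -19.
Check p | disc: -19 mod 2 = 1.
p=2 does not divide disc (d is 1 mod 4). 2 splits iff d = 1 mod 8.
d mod 8 = 5, so (d/2) = -1.
(d/p) = -1, so p is inert: (p) stays prime with e=1, f=2, g=1.
Therefore p is inert.

inert


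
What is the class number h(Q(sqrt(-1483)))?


K = Q(sqrt(-1483)). d mod 4 = 1, so D = disc(K) = d = -1483
h(K) equals the number of primitive reduced positive-definite forms (a, b, c) = a*x^2 + b*x*y + c*y^2 with b^2 - 4ac = D,
where reduced means |b| <= a <= c, with b >= 0 whenever |b| = a or a = c, and primitive means gcd(a, b, c) = 1.
Reduced forces 3a^2 <= |D| = 1483, so 1 <= a <= 22; b must have the parity of D, and c = (b^2 - D)/(4a) must be an integer >= a.
Enumerate a = 1..22, b in [-a, a]:
  a=1: (1, 1, 371)  [1]
  a=2..6: none
  a=7: (7, -1, 53), (7, 1, 53)  [2]
  a=8..12: none
  a=13: (13, -5, 29), (13, 5, 29)  [2]
  a=14..16: none
  a=17: (17, -9, 23), (17, 9, 23)  [2]
  a=18..22: none
Total reduced forms: 1 + 2 + 2 + 2 = 7
h = 7

7


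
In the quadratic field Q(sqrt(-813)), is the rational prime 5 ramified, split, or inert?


K = Q(sqrt(-813)). Since d mod 4 = 3, disc(K) = -3252.
Check p | disc: -3252 mod 5 = 3.
p does not divide disc. Compute Legendre symbol (d/p):
2^((5-1)/2) mod 5 = -1
(d/p) = -1, so p is inert: (p) stays prime with e=1, f=2, g=1.
Therefore p is inert.

inert


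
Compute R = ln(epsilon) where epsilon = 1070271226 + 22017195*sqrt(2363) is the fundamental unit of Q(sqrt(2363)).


epsilon = 1070271226 + 22017195*sqrt(2363)
= 2.1405e+09
R = ln(2.1405e+09)
= 21.4843

21.4843


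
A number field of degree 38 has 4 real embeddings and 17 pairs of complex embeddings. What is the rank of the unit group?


By Dirichlet's unit theorem:
rank = r1 + r2 - 1
= 4 + 17 - 1
= 20

20


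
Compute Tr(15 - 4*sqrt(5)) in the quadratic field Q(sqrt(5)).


Tr(a + b*sqrt(d)) = (a + b*sqrt(d)) + (a - b*sqrt(d)) = 2a
= 2 * (15)
= 30

30
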